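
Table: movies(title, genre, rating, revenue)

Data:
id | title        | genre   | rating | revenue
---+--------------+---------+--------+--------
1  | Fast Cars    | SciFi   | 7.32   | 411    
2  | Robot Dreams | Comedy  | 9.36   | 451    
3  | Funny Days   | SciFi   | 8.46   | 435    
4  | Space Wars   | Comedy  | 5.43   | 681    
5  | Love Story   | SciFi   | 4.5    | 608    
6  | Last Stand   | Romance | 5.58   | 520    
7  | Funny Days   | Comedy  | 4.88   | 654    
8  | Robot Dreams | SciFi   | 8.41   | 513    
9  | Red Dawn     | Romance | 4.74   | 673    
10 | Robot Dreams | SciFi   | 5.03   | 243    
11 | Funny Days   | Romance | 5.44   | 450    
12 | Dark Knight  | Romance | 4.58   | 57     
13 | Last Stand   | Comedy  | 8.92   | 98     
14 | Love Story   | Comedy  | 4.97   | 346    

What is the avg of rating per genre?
SELECT genre, AVG(rating) as result
FROM movies
GROUP BY genre

Result:
  Comedy: 6.71
  Romance: 5.09
  SciFi: 6.74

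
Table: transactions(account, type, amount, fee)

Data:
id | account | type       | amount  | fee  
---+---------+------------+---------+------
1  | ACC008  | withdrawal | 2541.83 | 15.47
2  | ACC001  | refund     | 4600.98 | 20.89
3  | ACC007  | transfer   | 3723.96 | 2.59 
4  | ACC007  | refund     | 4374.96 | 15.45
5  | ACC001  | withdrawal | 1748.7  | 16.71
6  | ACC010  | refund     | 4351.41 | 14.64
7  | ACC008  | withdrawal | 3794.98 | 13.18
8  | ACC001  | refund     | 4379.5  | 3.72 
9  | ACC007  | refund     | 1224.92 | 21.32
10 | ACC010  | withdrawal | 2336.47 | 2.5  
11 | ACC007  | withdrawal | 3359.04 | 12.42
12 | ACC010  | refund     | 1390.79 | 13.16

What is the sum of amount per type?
SELECT type, SUM(amount) as result
FROM transactions
GROUP BY type

Result:
  refund: 20322.56
  transfer: 3723.96
  withdrawal: 13781.02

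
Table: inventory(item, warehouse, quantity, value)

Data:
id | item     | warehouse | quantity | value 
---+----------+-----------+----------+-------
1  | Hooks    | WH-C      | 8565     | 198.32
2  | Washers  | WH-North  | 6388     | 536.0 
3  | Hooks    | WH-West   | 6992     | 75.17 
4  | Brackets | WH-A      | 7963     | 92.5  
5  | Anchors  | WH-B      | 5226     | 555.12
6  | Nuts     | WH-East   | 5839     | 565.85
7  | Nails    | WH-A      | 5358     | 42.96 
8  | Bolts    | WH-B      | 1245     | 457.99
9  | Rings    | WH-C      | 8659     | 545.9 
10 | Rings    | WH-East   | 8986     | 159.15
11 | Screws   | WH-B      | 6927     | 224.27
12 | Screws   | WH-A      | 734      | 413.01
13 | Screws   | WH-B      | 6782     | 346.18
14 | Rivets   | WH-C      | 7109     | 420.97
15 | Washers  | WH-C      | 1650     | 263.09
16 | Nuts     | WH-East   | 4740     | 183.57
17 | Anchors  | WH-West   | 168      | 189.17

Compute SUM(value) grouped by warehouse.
SELECT warehouse, SUM(value) as result
FROM inventory
GROUP BY warehouse

Result:
  WH-A: 548.47
  WH-B: 1583.56
  WH-C: 1428.28
  WH-East: 908.57
  WH-North: 536.00
  WH-West: 264.34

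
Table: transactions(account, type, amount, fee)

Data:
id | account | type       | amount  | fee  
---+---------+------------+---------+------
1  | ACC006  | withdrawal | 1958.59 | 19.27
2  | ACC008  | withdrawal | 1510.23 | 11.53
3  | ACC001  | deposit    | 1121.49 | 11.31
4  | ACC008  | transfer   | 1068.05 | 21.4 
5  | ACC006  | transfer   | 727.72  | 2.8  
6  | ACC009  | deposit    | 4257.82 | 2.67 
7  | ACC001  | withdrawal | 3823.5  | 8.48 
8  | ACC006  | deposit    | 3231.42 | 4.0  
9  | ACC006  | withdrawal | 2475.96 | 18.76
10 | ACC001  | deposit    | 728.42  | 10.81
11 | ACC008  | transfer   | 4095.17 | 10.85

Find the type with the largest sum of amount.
SELECT type, SUM(amount) as val
FROM transactions
GROUP BY type
ORDER BY val DESC
LIMIT 1

Result: withdrawal with sum(amount) = 9768.28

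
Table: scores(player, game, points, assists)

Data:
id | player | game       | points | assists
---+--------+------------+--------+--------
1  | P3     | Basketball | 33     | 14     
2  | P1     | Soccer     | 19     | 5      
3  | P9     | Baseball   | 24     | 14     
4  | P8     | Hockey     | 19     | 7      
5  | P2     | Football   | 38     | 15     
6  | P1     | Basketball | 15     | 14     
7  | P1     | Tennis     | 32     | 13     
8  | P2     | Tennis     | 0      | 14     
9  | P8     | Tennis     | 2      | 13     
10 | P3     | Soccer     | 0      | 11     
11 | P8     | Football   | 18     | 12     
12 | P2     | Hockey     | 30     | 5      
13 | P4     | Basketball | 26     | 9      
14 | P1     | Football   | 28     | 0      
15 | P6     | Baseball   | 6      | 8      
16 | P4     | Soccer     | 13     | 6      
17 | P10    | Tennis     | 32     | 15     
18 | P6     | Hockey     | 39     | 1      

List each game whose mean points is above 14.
SELECT game, AVG(points)
FROM scores
GROUP BY game
HAVING AVG(points) > 14

Result:
  Baseball: avg=15.00
  Basketball: avg=24.67
  Football: avg=28.00
  Hockey: avg=29.33
  Tennis: avg=16.50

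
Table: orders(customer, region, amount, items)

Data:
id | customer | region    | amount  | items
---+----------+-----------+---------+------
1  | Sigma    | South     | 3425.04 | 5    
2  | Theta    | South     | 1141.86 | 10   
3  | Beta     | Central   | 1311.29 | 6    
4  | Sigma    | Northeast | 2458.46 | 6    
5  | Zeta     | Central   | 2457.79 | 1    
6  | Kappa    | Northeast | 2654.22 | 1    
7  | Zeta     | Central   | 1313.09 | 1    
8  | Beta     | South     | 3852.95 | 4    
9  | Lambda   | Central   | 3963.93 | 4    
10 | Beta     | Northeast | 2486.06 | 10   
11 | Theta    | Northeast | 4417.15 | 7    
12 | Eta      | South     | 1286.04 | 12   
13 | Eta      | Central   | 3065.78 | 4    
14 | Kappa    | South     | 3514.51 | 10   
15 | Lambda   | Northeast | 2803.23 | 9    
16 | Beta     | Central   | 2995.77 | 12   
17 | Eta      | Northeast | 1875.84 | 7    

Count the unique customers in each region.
SELECT region, COUNT(DISTINCT customer)
FROM orders
GROUP BY region

Result:
  Central: 4 distinct
  Northeast: 6 distinct
  South: 5 distinct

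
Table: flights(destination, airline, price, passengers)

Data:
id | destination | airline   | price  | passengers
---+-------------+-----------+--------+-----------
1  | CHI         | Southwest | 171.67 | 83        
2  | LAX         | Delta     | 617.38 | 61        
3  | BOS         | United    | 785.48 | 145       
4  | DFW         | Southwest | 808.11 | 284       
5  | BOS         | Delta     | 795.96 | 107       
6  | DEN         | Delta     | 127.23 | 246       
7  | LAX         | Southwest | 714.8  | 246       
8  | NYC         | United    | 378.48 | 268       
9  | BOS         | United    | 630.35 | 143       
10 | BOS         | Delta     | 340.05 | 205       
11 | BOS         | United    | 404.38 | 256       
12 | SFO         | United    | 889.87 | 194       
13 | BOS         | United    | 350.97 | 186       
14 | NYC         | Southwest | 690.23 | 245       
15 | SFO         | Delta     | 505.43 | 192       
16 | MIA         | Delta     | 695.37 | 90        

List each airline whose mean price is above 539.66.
SELECT airline, AVG(price)
FROM flights
GROUP BY airline
HAVING AVG(price) > 539.66

Result:
  Southwest: avg=596.20
  United: avg=573.26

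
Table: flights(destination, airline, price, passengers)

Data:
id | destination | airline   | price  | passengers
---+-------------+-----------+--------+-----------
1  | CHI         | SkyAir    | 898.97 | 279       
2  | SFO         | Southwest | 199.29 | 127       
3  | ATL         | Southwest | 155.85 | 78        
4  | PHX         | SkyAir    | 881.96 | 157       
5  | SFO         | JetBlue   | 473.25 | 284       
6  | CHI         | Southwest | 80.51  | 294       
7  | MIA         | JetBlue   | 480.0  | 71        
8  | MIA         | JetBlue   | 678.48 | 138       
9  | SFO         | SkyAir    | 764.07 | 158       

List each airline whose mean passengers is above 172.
SELECT airline, AVG(passengers)
FROM flights
GROUP BY airline
HAVING AVG(passengers) > 172

Result:
  SkyAir: avg=198.00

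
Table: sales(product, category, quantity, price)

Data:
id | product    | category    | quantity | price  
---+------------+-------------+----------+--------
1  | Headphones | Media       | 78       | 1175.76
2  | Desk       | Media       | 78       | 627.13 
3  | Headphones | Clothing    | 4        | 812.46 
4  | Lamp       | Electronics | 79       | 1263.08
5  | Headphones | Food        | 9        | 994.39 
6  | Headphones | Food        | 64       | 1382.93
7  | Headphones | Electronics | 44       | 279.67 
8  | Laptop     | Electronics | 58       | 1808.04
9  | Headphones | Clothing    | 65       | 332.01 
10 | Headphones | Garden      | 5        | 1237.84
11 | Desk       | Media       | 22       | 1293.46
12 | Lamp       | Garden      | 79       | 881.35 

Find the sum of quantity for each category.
SELECT category, SUM(quantity) as result
FROM sales
GROUP BY category

Result:
  Clothing: 69
  Electronics: 181
  Food: 73
  Garden: 84
  Media: 178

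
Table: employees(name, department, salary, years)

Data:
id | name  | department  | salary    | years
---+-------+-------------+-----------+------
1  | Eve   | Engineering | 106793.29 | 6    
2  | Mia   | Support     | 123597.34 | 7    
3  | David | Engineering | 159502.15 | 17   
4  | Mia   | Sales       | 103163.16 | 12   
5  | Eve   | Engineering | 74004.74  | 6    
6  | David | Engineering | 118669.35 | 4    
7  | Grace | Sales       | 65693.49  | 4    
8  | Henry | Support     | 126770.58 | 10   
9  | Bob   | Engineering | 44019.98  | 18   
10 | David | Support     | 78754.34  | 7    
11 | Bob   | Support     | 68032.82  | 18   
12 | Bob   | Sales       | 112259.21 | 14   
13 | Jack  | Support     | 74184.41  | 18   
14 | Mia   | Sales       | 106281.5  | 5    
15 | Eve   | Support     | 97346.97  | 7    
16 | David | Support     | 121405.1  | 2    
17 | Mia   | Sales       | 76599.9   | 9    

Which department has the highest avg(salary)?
SELECT department, AVG(salary) as val
FROM employees
GROUP BY department
ORDER BY val DESC
LIMIT 1

Result: Engineering with avg(salary) = 100597.90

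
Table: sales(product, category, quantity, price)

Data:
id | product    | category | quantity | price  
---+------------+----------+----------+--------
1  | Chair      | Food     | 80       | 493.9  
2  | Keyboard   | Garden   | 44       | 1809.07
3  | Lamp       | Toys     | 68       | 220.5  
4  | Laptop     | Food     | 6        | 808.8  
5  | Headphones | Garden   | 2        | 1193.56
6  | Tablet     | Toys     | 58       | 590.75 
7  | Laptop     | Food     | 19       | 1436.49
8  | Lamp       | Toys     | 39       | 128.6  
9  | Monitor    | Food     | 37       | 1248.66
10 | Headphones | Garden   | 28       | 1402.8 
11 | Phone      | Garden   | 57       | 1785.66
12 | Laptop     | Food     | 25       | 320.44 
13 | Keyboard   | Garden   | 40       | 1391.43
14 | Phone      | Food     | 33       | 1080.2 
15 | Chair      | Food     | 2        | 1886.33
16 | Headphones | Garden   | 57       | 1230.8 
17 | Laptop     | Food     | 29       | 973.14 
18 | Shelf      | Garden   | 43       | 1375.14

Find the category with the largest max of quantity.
SELECT category, MAX(quantity) as val
FROM sales
GROUP BY category
ORDER BY val DESC
LIMIT 1

Result: Food with max(quantity) = 80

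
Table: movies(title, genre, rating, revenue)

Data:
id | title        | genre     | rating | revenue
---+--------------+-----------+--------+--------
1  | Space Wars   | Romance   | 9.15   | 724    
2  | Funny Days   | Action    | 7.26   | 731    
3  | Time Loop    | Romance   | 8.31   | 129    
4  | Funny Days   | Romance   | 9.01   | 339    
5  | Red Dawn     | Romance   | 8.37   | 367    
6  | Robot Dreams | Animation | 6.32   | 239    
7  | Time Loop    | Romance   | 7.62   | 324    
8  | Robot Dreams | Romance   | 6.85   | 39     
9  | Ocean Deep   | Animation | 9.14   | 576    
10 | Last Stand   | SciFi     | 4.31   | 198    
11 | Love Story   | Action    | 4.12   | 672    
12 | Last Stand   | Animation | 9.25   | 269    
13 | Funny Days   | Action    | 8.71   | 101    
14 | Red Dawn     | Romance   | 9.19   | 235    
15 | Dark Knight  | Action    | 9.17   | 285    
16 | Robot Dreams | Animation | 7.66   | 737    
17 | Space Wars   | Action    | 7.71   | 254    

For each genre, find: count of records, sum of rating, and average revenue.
SELECT genre,
       COUNT(*) as cnt,
       SUM(rating) as total_rating,
       AVG(revenue) as avg_revenue
FROM movies
GROUP BY genre

Result:
  Action: 5 records, 36.97 total rating, 408.60 avg revenue
  Animation: 4 records, 32.37 total rating, 455.25 avg revenue
  Romance: 7 records, 58.50 total rating, 308.14 avg revenue
  SciFi: 1 records, 4.31 total rating, 198.00 avg revenue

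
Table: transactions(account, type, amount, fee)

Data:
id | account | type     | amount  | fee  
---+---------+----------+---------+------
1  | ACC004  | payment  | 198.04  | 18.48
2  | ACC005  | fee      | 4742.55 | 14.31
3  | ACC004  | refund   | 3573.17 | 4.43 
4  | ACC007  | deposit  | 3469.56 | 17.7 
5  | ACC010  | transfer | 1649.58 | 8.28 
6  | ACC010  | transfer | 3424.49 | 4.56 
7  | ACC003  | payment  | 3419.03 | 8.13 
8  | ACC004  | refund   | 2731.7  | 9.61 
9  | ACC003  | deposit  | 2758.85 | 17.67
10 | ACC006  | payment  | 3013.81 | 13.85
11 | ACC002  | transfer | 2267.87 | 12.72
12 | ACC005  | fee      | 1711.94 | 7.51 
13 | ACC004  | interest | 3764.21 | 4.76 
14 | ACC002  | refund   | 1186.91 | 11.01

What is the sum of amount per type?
SELECT type, SUM(amount) as result
FROM transactions
GROUP BY type

Result:
  deposit: 6228.41
  fee: 6454.49
  interest: 3764.21
  payment: 6630.88
  refund: 7491.78
  transfer: 7341.94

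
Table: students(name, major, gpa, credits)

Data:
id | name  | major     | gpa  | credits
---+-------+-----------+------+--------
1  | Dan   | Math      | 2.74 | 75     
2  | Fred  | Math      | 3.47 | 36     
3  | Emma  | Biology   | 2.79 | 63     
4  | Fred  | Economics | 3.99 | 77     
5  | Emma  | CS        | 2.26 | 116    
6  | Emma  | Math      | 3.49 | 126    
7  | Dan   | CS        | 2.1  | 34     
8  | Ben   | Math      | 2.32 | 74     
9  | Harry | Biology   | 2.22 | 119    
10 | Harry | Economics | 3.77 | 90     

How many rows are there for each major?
SELECT major, COUNT(*) as count
FROM students
GROUP BY major

Result:
  Biology: 2
  CS: 2
  Economics: 2
  Math: 4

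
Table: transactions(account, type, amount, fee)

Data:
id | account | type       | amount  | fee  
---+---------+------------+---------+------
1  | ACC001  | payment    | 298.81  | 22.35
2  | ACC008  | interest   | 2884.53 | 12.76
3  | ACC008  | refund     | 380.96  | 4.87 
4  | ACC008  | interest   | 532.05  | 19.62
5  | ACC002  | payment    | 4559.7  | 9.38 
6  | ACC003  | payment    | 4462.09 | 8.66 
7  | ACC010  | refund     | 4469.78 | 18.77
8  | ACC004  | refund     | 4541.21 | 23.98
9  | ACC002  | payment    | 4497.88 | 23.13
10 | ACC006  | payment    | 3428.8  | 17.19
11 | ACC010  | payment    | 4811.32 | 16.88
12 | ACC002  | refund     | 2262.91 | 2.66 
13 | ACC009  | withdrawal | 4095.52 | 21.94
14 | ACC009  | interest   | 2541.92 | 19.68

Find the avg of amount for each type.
SELECT type, AVG(amount) as result
FROM transactions
GROUP BY type

Result:
  interest: 1986.17
  payment: 3676.43
  refund: 2913.72
  withdrawal: 4095.52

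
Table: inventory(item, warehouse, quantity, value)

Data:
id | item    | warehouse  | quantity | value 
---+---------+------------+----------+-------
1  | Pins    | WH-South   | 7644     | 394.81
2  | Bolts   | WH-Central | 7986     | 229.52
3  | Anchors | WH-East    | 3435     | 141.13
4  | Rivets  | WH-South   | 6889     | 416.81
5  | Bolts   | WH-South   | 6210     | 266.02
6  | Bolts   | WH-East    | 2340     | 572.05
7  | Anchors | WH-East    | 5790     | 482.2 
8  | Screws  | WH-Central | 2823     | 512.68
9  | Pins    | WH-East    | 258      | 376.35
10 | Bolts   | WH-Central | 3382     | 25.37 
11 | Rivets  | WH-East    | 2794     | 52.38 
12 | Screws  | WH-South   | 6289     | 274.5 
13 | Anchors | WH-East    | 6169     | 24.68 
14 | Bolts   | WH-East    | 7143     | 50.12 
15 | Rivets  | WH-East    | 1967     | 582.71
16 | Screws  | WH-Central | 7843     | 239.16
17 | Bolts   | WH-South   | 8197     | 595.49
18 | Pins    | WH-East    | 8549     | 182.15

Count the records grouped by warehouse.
SELECT warehouse, COUNT(*) as count
FROM inventory
GROUP BY warehouse

Result:
  WH-Central: 4
  WH-East: 9
  WH-South: 5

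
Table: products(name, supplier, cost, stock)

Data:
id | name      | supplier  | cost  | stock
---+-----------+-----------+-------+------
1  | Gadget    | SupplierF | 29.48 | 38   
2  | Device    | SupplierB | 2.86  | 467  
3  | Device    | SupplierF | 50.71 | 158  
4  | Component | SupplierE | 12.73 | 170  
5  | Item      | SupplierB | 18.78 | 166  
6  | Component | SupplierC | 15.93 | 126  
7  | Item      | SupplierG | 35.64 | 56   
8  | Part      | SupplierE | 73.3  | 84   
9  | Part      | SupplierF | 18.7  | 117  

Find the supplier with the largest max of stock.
SELECT supplier, MAX(stock) as val
FROM products
GROUP BY supplier
ORDER BY val DESC
LIMIT 1

Result: SupplierB with max(stock) = 467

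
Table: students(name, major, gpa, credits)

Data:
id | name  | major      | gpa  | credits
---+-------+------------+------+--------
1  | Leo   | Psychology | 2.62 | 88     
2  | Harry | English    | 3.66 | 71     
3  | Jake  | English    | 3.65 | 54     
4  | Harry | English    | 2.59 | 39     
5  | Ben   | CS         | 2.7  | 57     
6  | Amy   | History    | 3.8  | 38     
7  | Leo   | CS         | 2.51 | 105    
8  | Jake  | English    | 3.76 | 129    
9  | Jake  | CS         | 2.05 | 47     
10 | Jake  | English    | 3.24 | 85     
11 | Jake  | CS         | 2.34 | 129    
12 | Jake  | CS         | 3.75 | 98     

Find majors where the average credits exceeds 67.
SELECT major, AVG(credits)
FROM students
GROUP BY major
HAVING AVG(credits) > 67

Result:
  CS: avg=87.20
  English: avg=75.60
  Psychology: avg=88.00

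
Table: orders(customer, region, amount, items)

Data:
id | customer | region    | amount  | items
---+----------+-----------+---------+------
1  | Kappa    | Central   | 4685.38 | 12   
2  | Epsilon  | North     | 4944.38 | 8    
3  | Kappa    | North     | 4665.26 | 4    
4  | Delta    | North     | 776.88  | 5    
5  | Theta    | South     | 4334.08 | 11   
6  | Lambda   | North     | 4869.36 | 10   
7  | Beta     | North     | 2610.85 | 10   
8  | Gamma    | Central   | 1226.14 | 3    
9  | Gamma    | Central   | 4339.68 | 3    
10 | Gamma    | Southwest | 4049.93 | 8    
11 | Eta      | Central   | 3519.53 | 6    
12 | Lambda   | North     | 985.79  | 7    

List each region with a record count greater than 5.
SELECT region, COUNT(*) as cnt
FROM orders
GROUP BY region
HAVING COUNT(*) > 5

Result:
  North: 6

Note: HAVING filters groups after aggregation, WHERE filters rows before.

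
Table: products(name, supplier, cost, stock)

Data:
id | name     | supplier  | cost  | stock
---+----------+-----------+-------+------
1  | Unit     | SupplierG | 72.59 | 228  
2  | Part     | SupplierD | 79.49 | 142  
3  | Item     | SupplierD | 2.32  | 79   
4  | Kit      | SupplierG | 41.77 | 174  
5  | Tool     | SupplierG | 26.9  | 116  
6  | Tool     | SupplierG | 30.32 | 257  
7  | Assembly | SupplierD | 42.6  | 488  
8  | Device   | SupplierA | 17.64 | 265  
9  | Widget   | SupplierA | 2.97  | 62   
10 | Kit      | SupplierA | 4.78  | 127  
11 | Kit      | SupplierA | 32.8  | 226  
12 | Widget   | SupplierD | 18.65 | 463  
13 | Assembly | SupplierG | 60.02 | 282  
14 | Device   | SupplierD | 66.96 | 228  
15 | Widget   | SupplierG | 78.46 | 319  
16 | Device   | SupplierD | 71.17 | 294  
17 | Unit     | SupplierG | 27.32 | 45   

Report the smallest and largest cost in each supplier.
SELECT supplier, MIN(cost), MAX(cost)
FROM products
GROUP BY supplier

Result:
  SupplierA: min=2.97, max=32.80
  SupplierD: min=2.32, max=79.49
  SupplierG: min=26.90, max=78.46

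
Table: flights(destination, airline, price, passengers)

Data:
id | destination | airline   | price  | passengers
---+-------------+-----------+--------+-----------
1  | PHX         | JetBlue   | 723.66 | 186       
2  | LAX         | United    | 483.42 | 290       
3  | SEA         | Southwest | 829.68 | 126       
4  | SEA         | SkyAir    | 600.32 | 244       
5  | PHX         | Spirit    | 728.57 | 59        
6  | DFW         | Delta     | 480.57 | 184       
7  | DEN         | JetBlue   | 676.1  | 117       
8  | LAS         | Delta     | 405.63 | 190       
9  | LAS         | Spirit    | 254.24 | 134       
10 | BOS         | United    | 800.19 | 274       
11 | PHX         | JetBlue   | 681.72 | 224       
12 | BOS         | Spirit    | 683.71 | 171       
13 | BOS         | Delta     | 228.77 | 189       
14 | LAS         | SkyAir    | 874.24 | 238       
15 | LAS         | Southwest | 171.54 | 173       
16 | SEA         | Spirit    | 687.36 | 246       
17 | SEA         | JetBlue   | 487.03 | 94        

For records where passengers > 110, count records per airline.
SELECT airline, COUNT(*)
FROM flights
WHERE passengers > 110
GROUP BY airline

Note: WHERE filters rows before grouping.

Result:
  Delta: 3
  JetBlue: 3
  SkyAir: 2
  Southwest: 2
  Spirit: 3
  United: 2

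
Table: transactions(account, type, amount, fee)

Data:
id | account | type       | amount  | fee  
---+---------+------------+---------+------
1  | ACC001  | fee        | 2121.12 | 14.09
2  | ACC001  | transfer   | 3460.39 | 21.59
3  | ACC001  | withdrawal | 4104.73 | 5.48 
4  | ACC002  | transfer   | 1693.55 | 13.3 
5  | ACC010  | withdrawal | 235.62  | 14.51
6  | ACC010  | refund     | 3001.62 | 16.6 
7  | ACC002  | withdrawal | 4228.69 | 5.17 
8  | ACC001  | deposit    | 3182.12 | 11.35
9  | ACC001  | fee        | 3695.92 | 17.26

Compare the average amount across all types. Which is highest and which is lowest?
SELECT type, AVG(amount)
FROM transactions
GROUP BY type
ORDER BY AVG(amount)

All groups:
  transfer: 2576.97
  withdrawal: 2856.35
  fee: 2908.52
  refund: 3001.62
  deposit: 3182.12

Highest: deposit (3182.12)
Lowest: transfer (2576.97)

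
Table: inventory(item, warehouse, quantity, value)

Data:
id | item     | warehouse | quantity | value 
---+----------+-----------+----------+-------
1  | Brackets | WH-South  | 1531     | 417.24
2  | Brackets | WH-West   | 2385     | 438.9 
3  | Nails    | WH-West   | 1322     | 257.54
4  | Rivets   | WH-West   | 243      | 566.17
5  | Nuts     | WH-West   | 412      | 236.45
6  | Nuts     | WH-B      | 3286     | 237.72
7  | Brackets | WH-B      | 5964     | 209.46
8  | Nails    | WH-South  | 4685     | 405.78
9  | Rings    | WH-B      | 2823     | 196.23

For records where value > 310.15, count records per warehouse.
SELECT warehouse, COUNT(*)
FROM inventory
WHERE value > 310.15
GROUP BY warehouse

Note: WHERE filters rows before grouping.

Result:
  WH-South: 2
  WH-West: 2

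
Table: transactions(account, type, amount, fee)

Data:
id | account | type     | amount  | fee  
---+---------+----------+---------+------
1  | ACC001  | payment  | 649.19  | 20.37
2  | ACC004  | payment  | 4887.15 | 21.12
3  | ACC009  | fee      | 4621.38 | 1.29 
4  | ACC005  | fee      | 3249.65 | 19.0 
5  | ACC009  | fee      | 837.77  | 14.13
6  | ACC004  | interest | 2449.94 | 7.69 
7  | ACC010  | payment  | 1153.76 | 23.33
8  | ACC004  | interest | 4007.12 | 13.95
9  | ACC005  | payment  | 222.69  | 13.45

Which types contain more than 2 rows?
SELECT type, COUNT(*) as cnt
FROM transactions
GROUP BY type
HAVING COUNT(*) > 2

Result:
  fee: 3
  payment: 4

Note: HAVING filters groups after aggregation, WHERE filters rows before.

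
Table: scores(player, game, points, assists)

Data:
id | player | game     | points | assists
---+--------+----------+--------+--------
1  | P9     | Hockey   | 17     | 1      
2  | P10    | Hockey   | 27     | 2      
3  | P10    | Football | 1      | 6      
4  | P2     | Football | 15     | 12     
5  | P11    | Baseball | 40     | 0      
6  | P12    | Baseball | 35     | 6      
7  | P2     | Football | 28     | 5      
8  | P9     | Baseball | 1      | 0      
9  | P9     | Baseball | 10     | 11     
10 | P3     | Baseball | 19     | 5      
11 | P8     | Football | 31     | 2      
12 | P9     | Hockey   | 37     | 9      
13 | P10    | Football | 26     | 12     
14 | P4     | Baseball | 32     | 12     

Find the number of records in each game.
SELECT game, COUNT(*) as count
FROM scores
GROUP BY game

Result:
  Baseball: 6
  Football: 5
  Hockey: 3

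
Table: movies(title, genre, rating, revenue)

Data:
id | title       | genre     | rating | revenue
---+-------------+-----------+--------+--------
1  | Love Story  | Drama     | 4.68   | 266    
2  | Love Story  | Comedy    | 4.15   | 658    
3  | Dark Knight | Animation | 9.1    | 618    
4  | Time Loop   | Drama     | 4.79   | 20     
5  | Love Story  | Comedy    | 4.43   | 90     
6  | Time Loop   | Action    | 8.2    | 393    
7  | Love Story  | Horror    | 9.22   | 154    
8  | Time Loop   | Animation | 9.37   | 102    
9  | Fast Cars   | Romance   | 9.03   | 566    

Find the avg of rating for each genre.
SELECT genre, AVG(rating) as result
FROM movies
GROUP BY genre

Result:
  Action: 8.20
  Animation: 9.24
  Comedy: 4.29
  Drama: 4.74
  Horror: 9.22
  Romance: 9.03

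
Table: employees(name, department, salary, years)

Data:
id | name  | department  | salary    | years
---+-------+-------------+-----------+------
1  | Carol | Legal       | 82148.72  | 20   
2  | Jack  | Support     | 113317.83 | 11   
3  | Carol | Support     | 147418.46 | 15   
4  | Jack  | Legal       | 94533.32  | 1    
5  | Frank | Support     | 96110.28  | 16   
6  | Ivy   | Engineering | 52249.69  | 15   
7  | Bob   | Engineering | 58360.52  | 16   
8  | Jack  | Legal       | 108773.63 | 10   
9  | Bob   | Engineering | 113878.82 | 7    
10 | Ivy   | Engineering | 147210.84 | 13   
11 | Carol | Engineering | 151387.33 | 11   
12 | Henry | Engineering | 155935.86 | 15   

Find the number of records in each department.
SELECT department, COUNT(*) as count
FROM employees
GROUP BY department

Result:
  Engineering: 6
  Legal: 3
  Support: 3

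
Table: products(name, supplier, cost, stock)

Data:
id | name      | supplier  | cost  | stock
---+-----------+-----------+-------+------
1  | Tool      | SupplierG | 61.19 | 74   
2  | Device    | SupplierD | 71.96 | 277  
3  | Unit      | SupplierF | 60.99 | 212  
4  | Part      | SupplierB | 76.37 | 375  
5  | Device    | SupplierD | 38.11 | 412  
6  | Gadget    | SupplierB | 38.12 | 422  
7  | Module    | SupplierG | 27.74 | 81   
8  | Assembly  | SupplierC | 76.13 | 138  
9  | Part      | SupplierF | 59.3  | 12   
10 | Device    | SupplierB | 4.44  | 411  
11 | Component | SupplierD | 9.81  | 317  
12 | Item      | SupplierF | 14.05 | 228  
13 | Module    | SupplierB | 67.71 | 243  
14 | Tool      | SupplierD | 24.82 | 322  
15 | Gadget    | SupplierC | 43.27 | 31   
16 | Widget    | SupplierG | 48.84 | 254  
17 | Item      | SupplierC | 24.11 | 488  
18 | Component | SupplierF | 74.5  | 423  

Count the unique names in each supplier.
SELECT supplier, COUNT(DISTINCT name)
FROM products
GROUP BY supplier

Result:
  SupplierB: 4 distinct
  SupplierC: 3 distinct
  SupplierD: 3 distinct
  SupplierF: 4 distinct
  SupplierG: 3 distinct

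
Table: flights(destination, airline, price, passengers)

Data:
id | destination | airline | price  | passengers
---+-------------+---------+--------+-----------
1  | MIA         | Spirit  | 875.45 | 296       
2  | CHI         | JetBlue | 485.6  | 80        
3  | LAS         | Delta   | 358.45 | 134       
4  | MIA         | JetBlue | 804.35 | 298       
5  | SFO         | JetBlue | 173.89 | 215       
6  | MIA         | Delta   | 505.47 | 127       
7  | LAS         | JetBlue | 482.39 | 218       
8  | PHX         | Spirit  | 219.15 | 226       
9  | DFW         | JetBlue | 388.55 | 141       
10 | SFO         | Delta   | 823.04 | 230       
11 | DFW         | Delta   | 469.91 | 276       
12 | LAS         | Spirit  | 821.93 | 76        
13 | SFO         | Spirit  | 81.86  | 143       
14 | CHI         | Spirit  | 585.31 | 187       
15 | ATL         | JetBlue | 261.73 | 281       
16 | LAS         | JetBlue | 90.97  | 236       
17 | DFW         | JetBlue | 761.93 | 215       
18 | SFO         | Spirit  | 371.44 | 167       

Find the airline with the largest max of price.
SELECT airline, MAX(price) as val
FROM flights
GROUP BY airline
ORDER BY val DESC
LIMIT 1

Result: Spirit with max(price) = 875.45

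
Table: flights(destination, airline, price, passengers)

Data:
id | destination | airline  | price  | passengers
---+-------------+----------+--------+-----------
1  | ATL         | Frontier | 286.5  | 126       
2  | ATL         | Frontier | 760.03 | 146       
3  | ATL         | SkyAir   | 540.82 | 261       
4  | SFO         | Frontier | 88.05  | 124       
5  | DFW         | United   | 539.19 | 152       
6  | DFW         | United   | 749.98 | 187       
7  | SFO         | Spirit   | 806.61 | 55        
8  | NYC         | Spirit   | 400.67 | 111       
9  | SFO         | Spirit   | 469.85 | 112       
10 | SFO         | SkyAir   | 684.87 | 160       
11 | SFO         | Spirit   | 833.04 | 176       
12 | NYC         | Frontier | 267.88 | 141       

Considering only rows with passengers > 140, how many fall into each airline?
SELECT airline, COUNT(*)
FROM flights
WHERE passengers > 140
GROUP BY airline

Note: WHERE filters rows before grouping.

Result:
  Frontier: 2
  SkyAir: 2
  Spirit: 1
  United: 2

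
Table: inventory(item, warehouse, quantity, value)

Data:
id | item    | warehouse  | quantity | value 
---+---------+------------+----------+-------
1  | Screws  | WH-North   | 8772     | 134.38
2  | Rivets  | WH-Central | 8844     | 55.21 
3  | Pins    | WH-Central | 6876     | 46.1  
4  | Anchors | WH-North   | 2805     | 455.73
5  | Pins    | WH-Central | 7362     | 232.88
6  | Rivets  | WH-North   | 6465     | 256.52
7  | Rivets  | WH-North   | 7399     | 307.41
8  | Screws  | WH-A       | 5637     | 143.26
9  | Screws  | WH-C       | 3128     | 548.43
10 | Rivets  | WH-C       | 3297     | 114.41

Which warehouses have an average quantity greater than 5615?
SELECT warehouse, AVG(quantity)
FROM inventory
GROUP BY warehouse
HAVING AVG(quantity) > 5615

Result:
  WH-A: avg=5637.00
  WH-Central: avg=7694.00
  WH-North: avg=6360.25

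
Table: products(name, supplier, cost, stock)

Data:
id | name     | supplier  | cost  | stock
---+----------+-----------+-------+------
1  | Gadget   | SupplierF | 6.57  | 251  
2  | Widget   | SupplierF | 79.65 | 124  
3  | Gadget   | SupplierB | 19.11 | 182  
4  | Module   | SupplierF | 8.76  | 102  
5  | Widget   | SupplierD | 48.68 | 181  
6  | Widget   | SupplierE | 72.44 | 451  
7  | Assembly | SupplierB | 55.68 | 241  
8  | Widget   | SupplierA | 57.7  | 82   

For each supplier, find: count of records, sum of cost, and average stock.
SELECT supplier,
       COUNT(*) as cnt,
       SUM(cost) as total_cost,
       AVG(stock) as avg_stock
FROM products
GROUP BY supplier

Result:
  SupplierA: 1 records, 57.70 total cost, 82.00 avg stock
  SupplierB: 2 records, 74.79 total cost, 211.50 avg stock
  SupplierD: 1 records, 48.68 total cost, 181.00 avg stock
  SupplierE: 1 records, 72.44 total cost, 451.00 avg stock
  SupplierF: 3 records, 94.98 total cost, 159.00 avg stock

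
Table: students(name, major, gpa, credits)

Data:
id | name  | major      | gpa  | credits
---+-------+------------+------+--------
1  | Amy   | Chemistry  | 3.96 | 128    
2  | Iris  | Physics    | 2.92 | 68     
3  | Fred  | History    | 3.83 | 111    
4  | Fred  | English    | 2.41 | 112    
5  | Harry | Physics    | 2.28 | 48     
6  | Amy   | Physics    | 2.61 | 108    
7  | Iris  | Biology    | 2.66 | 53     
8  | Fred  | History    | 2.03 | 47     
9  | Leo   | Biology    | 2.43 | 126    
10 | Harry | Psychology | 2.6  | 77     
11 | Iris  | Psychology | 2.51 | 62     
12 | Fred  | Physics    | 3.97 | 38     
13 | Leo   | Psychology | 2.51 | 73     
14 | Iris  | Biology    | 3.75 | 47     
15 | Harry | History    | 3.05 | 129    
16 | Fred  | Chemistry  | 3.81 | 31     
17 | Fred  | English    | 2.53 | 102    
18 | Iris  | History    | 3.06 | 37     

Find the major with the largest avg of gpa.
SELECT major, AVG(gpa) as val
FROM students
GROUP BY major
ORDER BY val DESC
LIMIT 1

Result: Chemistry with avg(gpa) = 3.89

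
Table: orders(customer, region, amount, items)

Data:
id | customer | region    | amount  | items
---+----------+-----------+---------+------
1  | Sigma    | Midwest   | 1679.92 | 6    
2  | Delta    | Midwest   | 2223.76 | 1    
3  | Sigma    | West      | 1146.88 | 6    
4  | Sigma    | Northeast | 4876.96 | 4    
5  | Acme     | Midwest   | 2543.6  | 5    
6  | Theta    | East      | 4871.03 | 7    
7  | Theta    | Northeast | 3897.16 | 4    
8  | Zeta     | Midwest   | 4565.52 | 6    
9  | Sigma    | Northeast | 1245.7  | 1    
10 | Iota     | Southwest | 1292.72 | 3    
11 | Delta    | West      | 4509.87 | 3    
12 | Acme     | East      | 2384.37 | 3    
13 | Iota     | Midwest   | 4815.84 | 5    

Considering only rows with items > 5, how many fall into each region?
SELECT region, COUNT(*)
FROM orders
WHERE items > 5
GROUP BY region

Note: WHERE filters rows before grouping.

Result:
  East: 1
  Midwest: 2
  West: 1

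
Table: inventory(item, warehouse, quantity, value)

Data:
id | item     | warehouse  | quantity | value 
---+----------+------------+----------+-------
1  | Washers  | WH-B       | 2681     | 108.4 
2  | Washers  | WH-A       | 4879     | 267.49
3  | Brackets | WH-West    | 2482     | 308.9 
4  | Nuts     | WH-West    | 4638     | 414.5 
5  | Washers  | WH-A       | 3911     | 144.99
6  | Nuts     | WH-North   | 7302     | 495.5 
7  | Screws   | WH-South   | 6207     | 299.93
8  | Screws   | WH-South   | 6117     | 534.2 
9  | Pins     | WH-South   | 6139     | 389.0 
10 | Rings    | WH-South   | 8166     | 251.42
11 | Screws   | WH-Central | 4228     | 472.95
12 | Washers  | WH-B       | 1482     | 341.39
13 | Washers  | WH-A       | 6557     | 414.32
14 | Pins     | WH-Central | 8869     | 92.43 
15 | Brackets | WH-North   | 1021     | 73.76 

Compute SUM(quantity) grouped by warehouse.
SELECT warehouse, SUM(quantity) as result
FROM inventory
GROUP BY warehouse

Result:
  WH-A: 15347
  WH-B: 4163
  WH-Central: 13097
  WH-North: 8323
  WH-South: 26629
  WH-West: 7120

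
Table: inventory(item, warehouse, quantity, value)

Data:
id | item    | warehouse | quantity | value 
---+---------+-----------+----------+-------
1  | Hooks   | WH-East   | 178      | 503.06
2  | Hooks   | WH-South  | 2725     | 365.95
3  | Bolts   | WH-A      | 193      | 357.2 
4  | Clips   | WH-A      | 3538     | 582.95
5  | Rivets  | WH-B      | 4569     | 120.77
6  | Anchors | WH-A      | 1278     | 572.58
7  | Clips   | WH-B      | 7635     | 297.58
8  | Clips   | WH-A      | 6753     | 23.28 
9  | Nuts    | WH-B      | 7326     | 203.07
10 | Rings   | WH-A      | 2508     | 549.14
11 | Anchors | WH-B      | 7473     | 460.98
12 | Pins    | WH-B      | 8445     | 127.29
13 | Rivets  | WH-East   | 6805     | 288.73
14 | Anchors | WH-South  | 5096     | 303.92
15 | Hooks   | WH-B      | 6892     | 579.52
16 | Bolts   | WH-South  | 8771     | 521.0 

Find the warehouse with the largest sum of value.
SELECT warehouse, SUM(value) as val
FROM inventory
GROUP BY warehouse
ORDER BY val DESC
LIMIT 1

Result: WH-A with sum(value) = 2085.15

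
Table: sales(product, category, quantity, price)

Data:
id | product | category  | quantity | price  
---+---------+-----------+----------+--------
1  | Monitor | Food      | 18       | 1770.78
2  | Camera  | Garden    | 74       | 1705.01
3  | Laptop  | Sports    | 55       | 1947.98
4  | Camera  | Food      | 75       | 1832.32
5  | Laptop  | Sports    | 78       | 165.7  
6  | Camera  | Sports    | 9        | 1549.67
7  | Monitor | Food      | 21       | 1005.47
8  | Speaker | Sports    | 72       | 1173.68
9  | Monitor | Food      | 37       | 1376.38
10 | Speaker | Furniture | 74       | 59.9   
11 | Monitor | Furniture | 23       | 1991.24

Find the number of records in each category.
SELECT category, COUNT(*) as count
FROM sales
GROUP BY category

Result:
  Food: 4
  Furniture: 2
  Garden: 1
  Sports: 4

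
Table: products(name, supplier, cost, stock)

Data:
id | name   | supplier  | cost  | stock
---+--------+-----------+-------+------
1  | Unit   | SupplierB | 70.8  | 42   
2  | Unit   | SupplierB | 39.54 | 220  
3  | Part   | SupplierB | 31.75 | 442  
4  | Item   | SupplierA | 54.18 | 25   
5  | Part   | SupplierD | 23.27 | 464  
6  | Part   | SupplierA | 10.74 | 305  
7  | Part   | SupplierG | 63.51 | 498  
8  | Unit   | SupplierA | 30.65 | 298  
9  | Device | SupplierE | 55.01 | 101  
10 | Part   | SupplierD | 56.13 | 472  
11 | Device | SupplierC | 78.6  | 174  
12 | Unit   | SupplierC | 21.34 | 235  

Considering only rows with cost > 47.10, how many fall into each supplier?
SELECT supplier, COUNT(*)
FROM products
WHERE cost > 47.10
GROUP BY supplier

Note: WHERE filters rows before grouping.

Result:
  SupplierA: 1
  SupplierB: 1
  SupplierC: 1
  SupplierD: 1
  SupplierE: 1
  SupplierG: 1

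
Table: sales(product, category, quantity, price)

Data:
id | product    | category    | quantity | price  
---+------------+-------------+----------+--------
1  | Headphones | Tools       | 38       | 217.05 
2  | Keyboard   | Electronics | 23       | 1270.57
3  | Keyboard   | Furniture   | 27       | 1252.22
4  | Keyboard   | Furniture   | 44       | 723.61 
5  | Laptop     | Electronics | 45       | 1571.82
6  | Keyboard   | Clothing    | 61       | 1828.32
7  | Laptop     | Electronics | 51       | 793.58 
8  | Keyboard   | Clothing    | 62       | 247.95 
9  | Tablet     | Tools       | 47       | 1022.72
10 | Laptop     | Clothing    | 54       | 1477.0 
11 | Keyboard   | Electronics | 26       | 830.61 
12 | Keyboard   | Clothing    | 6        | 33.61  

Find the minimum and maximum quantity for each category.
SELECT category, MIN(quantity), MAX(quantity)
FROM sales
GROUP BY category

Result:
  Clothing: min=6, max=62
  Electronics: min=23, max=51
  Furniture: min=27, max=44
  Tools: min=38, max=47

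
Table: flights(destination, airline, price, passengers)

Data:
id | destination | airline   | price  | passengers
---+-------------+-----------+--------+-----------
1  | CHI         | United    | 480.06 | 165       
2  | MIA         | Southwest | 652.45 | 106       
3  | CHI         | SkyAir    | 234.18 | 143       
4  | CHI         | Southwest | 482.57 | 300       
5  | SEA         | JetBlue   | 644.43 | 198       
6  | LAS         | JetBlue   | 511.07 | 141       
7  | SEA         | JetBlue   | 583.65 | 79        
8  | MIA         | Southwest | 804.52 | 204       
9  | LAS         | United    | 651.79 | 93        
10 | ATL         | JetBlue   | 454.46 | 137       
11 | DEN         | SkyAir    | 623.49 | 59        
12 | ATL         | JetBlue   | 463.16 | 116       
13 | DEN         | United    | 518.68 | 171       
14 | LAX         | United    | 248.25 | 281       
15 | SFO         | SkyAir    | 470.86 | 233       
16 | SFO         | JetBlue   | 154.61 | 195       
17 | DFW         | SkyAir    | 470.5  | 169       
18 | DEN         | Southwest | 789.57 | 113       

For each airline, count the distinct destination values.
SELECT airline, COUNT(DISTINCT destination)
FROM flights
GROUP BY airline

Result:
  JetBlue: 4 distinct
  SkyAir: 4 distinct
  Southwest: 3 distinct
  United: 4 distinct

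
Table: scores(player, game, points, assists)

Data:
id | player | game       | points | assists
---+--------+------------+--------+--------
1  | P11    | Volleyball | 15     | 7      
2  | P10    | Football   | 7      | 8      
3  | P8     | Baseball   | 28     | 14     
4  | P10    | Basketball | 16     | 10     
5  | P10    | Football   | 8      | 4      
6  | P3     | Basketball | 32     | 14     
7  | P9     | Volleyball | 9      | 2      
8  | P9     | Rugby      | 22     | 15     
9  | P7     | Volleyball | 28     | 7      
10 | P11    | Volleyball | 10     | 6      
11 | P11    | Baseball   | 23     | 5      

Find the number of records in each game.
SELECT game, COUNT(*) as count
FROM scores
GROUP BY game

Result:
  Baseball: 2
  Basketball: 2
  Football: 2
  Rugby: 1
  Volleyball: 4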